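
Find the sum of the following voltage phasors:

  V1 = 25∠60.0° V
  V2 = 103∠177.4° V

Step 1 — Convert each phasor to rectangular form:
  V1 = 25·(cos(60.0°) + j·sin(60.0°)) = 12.5 + j21.65 V
  V2 = 103·(cos(177.4°) + j·sin(177.4°)) = -102.9 + j4.672 V
Step 2 — Sum components: V_total = -90.39 + j26.32 V.
Step 3 — Convert to polar: |V_total| = 94.15 V, ∠V_total = 163.8°.

V_total = 94.15∠163.8° V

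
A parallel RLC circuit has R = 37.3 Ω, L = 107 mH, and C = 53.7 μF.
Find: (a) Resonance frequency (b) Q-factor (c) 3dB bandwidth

Step 1 — Resonance: ω₀ = 1/√(LC) = 1/√(0.107·5.37e-05) = 417.2 rad/s.
Step 2 — f₀ = ω₀/(2π) = 66.4 Hz.
Step 3 — Parallel Q: Q = R/(ω₀L) = 37.3/(417.2·0.107) = 0.8356.
Step 4 — Bandwidth: Δω = ω₀/Q = 499.2 rad/s; BW = Δω/(2π) = 79.46 Hz.

(a) f₀ = 66.4 Hz  (b) Q = 0.8356  (c) BW = 79.46 Hz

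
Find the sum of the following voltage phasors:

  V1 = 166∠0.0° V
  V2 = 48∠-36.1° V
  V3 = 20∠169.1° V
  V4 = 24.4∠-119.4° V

Step 1 — Convert each phasor to rectangular form:
  V1 = 166·(cos(0.0°) + j·sin(0.0°)) = 166 V
  V2 = 48·(cos(-36.1°) + j·sin(-36.1°)) = 38.78 - j28.28 V
  V3 = 20·(cos(169.1°) + j·sin(169.1°)) = -19.64 + j3.782 V
  V4 = 24.4·(cos(-119.4°) + j·sin(-119.4°)) = -11.98 - j21.26 V
Step 2 — Sum components: V_total = 173.2 - j45.76 V.
Step 3 — Convert to polar: |V_total| = 179.1 V, ∠V_total = -14.8°.

V_total = 179.1∠-14.8° V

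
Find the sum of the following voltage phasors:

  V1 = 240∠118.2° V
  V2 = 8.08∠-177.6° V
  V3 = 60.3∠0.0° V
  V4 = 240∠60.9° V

Step 1 — Convert each phasor to rectangular form:
  V1 = 240·(cos(118.2°) + j·sin(118.2°)) = -113.4 + j211.5 V
  V2 = 8.08·(cos(-177.6°) + j·sin(-177.6°)) = -8.073 - j0.3384 V
  V3 = 60.3·(cos(0.0°) + j·sin(0.0°)) = 60.3 V
  V4 = 240·(cos(60.9°) + j·sin(60.9°)) = 116.7 + j209.7 V
Step 2 — Sum components: V_total = 55.54 + j420.9 V.
Step 3 — Convert to polar: |V_total| = 424.5 V, ∠V_total = 82.5°.

V_total = 424.5∠82.5° V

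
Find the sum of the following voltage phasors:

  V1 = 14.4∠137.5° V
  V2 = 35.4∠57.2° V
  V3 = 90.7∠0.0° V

Step 1 — Convert each phasor to rectangular form:
  V1 = 14.4·(cos(137.5°) + j·sin(137.5°)) = -10.62 + j9.728 V
  V2 = 35.4·(cos(57.2°) + j·sin(57.2°)) = 19.18 + j29.76 V
  V3 = 90.7·(cos(0.0°) + j·sin(0.0°)) = 90.7 V
Step 2 — Sum components: V_total = 99.26 + j39.48 V.
Step 3 — Convert to polar: |V_total| = 106.8 V, ∠V_total = 21.7°.

V_total = 106.8∠21.7° V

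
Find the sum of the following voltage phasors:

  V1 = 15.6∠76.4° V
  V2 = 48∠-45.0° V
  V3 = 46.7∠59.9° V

Step 1 — Convert each phasor to rectangular form:
  V1 = 15.6·(cos(76.4°) + j·sin(76.4°)) = 3.668 + j15.16 V
  V2 = 48·(cos(-45.0°) + j·sin(-45.0°)) = 33.94 - j33.94 V
  V3 = 46.7·(cos(59.9°) + j·sin(59.9°)) = 23.42 + j40.4 V
Step 2 — Sum components: V_total = 61.03 + j21.62 V.
Step 3 — Convert to polar: |V_total| = 64.75 V, ∠V_total = 19.5°.

V_total = 64.75∠19.5° V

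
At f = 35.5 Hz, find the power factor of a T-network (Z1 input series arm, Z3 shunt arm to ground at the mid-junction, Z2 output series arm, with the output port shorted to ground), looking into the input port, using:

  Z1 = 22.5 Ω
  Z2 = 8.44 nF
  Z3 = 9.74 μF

Step 1 — Angular frequency: ω = 2π·f = 2π·35.5 = 223.1 rad/s.
Step 2 — Component impedances:
  Z1: Z = R = 22.5 Ω
  Z2: Z = 1/(jωC) = -j/(ω·C) = 0 - j5.312e+05 Ω
  Z3: Z = 1/(jωC) = -j/(ω·C) = 0 - j460.3 Ω
Step 3 — With the output port shorted to ground, the output series arm Z2 runs from the junction to ground; the shunt arm Z3 also runs from the junction to ground. They appear in parallel: Z3 || Z2 = 0 - j459.9 Ω.
Step 4 — Series with input arm Z1: Z_in = Z1 + (Z3 || Z2) = 22.5 - j459.9 Ω = 460.4∠-87.2° Ω.
Step 5 — Power factor: PF = cos(φ) = Re(Z)/|Z| = 22.5/460.4 = 0.04887.
Step 6 — Type: Im(Z) = -459.9 ⇒ leading (phase φ = -87.2°).

PF = 0.04887 (leading, φ = -87.2°)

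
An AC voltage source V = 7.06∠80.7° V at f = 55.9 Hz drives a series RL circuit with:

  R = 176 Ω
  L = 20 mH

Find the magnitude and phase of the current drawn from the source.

Step 1 — Angular frequency: ω = 2π·f = 2π·55.9 = 351.2 rad/s.
Step 2 — Component impedances:
  R: Z = R = 176 Ω
  L: Z = jωL = j·351.2·0.02 = 0 + j7.025 Ω
Step 3 — Series combination: Z_total = R + L = 176 + j7.025 Ω = 176.1∠2.3° Ω.
Step 4 — Source phasor: V = 7.06∠80.7° V = 1.141 + j6.967 V.
Step 5 — Ohm's law: I = V / Z_total = (1.141 + j6.967) / (176 + j7.025) = 0.00805 + j0.03927 A.
Step 6 — Convert to polar: |I| = 0.04008 A, ∠I = 78.4°.

I = 0.04008∠78.4° A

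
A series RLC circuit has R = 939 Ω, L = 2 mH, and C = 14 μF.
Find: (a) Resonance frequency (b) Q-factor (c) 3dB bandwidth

Step 1 — Resonance: ω₀ = 1/√(LC) = 1/√(0.002·1.4e-05) = 5976 rad/s.
Step 2 — f₀ = ω₀/(2π) = 951.1 Hz.
Step 3 — Series Q: Q = ω₀L/R = 5976·0.002/939 = 0.01273.
Step 4 — Bandwidth: Δω = ω₀/Q = 4.695e+05 rad/s; BW = Δω/(2π) = 7.472e+04 Hz.

(a) f₀ = 951.1 Hz  (b) Q = 0.01273  (c) BW = 7.472e+04 Hz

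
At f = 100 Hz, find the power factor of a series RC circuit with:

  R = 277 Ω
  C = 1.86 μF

Step 1 — Angular frequency: ω = 2π·f = 2π·100 = 628.3 rad/s.
Step 2 — Component impedances:
  R: Z = R = 277 Ω
  C: Z = 1/(jωC) = -j/(ω·C) = 0 - j855.7 Ω
Step 3 — Series combination: Z_total = R + C = 277 - j855.7 Ω = 899.4∠-72.1° Ω.
Step 4 — Power factor: PF = cos(φ) = Re(Z)/|Z| = 277/899.4 = 0.308.
Step 5 — Type: Im(Z) = -855.7 ⇒ leading (phase φ = -72.1°).

PF = 0.308 (leading, φ = -72.1°)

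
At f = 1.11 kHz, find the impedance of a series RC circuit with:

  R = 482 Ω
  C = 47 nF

Step 1 — Angular frequency: ω = 2π·f = 2π·1110 = 6974 rad/s.
Step 2 — Component impedances:
  R: Z = R = 482 Ω
  C: Z = 1/(jωC) = -j/(ω·C) = 0 - j3051 Ω
Step 3 — Series combination: Z_total = R + C = 482 - j3051 Ω = 3089∠-81.0° Ω.

Z = 482 - j3051 Ω = 3089∠-81.0° Ω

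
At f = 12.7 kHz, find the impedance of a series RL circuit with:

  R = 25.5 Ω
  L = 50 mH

Step 1 — Angular frequency: ω = 2π·f = 2π·1.27e+04 = 7.98e+04 rad/s.
Step 2 — Component impedances:
  R: Z = R = 25.5 Ω
  L: Z = jωL = j·7.98e+04·0.05 = 0 + j3990 Ω
Step 3 — Series combination: Z_total = R + L = 25.5 + j3990 Ω = 3990∠89.6° Ω.

Z = 25.5 + j3990 Ω = 3990∠89.6° Ω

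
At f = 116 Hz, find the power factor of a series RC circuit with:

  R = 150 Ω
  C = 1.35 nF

Step 1 — Angular frequency: ω = 2π·f = 2π·116 = 728.8 rad/s.
Step 2 — Component impedances:
  R: Z = R = 150 Ω
  C: Z = 1/(jωC) = -j/(ω·C) = 0 - j1.016e+06 Ω
Step 3 — Series combination: Z_total = R + C = 150 - j1.016e+06 Ω = 1.016e+06∠-90.0° Ω.
Step 4 — Power factor: PF = cos(φ) = Re(Z)/|Z| = 150/1.016e+06 = 0.0001476.
Step 5 — Type: Im(Z) = -1.016e+06 ⇒ leading (phase φ = -90.0°).

PF = 0.0001476 (leading, φ = -90.0°)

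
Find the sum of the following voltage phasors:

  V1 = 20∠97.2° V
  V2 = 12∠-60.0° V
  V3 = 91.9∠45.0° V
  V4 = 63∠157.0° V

Step 1 — Convert each phasor to rectangular form:
  V1 = 20·(cos(97.2°) + j·sin(97.2°)) = -2.507 + j19.84 V
  V2 = 12·(cos(-60.0°) + j·sin(-60.0°)) = 6 - j10.39 V
  V3 = 91.9·(cos(45.0°) + j·sin(45.0°)) = 64.98 + j64.98 V
  V4 = 63·(cos(157.0°) + j·sin(157.0°)) = -57.99 + j24.62 V
Step 2 — Sum components: V_total = 10.48 + j99.05 V.
Step 3 — Convert to polar: |V_total| = 99.6 V, ∠V_total = 84.0°.

V_total = 99.6∠84.0° V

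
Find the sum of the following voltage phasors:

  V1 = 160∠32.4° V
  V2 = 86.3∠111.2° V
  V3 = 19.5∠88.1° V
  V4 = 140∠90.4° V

Step 1 — Convert each phasor to rectangular form:
  V1 = 160·(cos(32.4°) + j·sin(32.4°)) = 135.1 + j85.73 V
  V2 = 86.3·(cos(111.2°) + j·sin(111.2°)) = -31.21 + j80.46 V
  V3 = 19.5·(cos(88.1°) + j·sin(88.1°)) = 0.6465 + j19.49 V
  V4 = 140·(cos(90.4°) + j·sin(90.4°)) = -0.9774 + j140 V
Step 2 — Sum components: V_total = 103.6 + j325.7 V.
Step 3 — Convert to polar: |V_total| = 341.7 V, ∠V_total = 72.4°.

V_total = 341.7∠72.4° V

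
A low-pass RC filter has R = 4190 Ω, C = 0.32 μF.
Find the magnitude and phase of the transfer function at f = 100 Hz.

Step 1 — Angular frequency: ω = 2π·100 = 628.3 rad/s.
Step 2 — Transfer function: H(jω) = 1/(1 + jωRC).
Step 3 — Denominator: 1 + jωRC = 1 + j·628.3·4190·3.2e-07 = 1 + j0.8424.
Step 4 — H = 0.5849 - j0.4927.
Step 5 — Magnitude: |H| = 0.7648 (-2.3 dB); phase: φ = -40.1°.

|H| = 0.7648 (-2.3 dB), φ = -40.1°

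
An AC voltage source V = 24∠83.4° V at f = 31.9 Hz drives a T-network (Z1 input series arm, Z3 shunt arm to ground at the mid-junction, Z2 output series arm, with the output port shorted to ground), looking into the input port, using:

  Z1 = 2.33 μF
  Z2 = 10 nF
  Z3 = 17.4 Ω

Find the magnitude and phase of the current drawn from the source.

Step 1 — Angular frequency: ω = 2π·f = 2π·31.9 = 200.4 rad/s.
Step 2 — Component impedances:
  Z1: Z = 1/(jωC) = -j/(ω·C) = 0 - j2141 Ω
  Z2: Z = 1/(jωC) = -j/(ω·C) = 0 - j4.989e+05 Ω
  Z3: Z = R = 17.4 Ω
Step 3 — With the output port shorted to ground, the output series arm Z2 runs from the junction to ground; the shunt arm Z3 also runs from the junction to ground. They appear in parallel: Z3 || Z2 = 17.4 - j0.0006068 Ω.
Step 4 — Series with input arm Z1: Z_in = Z1 + (Z3 || Z2) = 17.4 - j2141 Ω = 2141∠-89.5° Ω.
Step 5 — Source phasor: V = 24∠83.4° V = 2.758 + j23.84 V.
Step 6 — Ohm's law: I = V / Z_total = (2.758 + j23.84) / (17.4 - j2141) = -0.01112 + j0.001379 A.
Step 7 — Convert to polar: |I| = 0.01121 A, ∠I = 172.9°.

I = 0.01121∠172.9° A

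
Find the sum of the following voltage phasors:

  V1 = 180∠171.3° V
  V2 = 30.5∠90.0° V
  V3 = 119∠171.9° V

Step 1 — Convert each phasor to rectangular form:
  V1 = 180·(cos(171.3°) + j·sin(171.3°)) = -177.9 + j27.23 V
  V2 = 30.5·(cos(90.0°) + j·sin(90.0°)) = 0 + j30.5 V
  V3 = 119·(cos(171.9°) + j·sin(171.9°)) = -117.8 + j16.77 V
Step 2 — Sum components: V_total = -295.7 + j74.49 V.
Step 3 — Convert to polar: |V_total| = 305 V, ∠V_total = 165.9°.

V_total = 305∠165.9° V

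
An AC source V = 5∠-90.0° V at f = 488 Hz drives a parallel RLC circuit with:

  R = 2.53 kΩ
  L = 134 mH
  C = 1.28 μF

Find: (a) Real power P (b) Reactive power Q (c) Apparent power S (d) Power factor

Step 1 — Angular frequency: ω = 2π·f = 2π·488 = 3066 rad/s.
Step 2 — Component impedances:
  R: Z = R = 2530 Ω
  L: Z = jωL = j·3066·0.134 = 0 + j410.9 Ω
  C: Z = 1/(jωC) = -j/(ω·C) = 0 - j254.8 Ω
Step 3 — Parallel combination: 1/Z_total = 1/R + 1/L + 1/C; Z_total = 166.1 - j626.7 Ω = 648.4∠-75.2° Ω.
Step 4 — Source phasor: V = 5∠-90.0° V = 0 - j5 V.
Step 5 — Current: I = V / Z = 0.007454 - j0.001976 A = 0.007712∠-14.8° A.
Step 6 — Complex power: S = V·I* = 0.009881 - j0.03727 VA.
Step 7 — Real power: P = Re(S) = 0.009881 W.
Step 8 — Reactive power: Q = Im(S) = -0.03727 VAR.
Step 9 — Apparent power: |S| = 0.03856 VA.
Step 10 — Power factor: PF = P/|S| = 0.2563 (leading).

(a) P = 0.009881 W  (b) Q = -0.03727 VAR  (c) S = 0.03856 VA  (d) PF = 0.2563 (leading)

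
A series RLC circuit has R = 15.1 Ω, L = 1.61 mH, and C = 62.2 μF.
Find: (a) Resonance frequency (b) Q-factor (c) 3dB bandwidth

Step 1 — Resonance condition Im(Z)=0 gives ω₀ = 1/√(LC).
Step 2 — ω₀ = 1/√(0.00161·6.22e-05) = 3160 rad/s.
Step 3 — f₀ = ω₀/(2π) = 502.9 Hz.
Step 4 — Series Q: Q = ω₀L/R = 3160·0.00161/15.1 = 0.3369.
Step 5 — 3dB bandwidth: Δω = ω₀/Q = 9379 rad/s; BW = Δω/(2π) = 1493 Hz.

(a) f₀ = 502.9 Hz  (b) Q = 0.3369  (c) BW = 1493 Hz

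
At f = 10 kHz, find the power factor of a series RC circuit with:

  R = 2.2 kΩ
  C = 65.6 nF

Step 1 — Angular frequency: ω = 2π·f = 2π·1e+04 = 6.283e+04 rad/s.
Step 2 — Component impedances:
  R: Z = R = 2200 Ω
  C: Z = 1/(jωC) = -j/(ω·C) = 0 - j242.6 Ω
Step 3 — Series combination: Z_total = R + C = 2200 - j242.6 Ω = 2213∠-6.3° Ω.
Step 4 — Power factor: PF = cos(φ) = Re(Z)/|Z| = 2200/2213.3 = 0.994.
Step 5 — Type: Im(Z) = -242.6 ⇒ leading (phase φ = -6.3°).

PF = 0.994 (leading, φ = -6.3°)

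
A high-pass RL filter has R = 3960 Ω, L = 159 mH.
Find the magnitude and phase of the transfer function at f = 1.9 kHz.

Step 1 — Angular frequency: ω = 2π·1900 = 1.194e+04 rad/s.
Step 2 — Transfer function: H(jω) = jωL/(R + jωL).
Step 3 — Numerator jωL = j·1898; denominator R + jωL = 3960 + j1898.
Step 4 — H = 0.1868 + j0.3898.
Step 5 — Magnitude: |H| = 0.4322 (-7.3 dB); phase: φ = 64.4°.

|H| = 0.4322 (-7.3 dB), φ = 64.4°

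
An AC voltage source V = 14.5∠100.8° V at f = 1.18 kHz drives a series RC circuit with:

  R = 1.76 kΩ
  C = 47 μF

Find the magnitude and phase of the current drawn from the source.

Step 1 — Angular frequency: ω = 2π·f = 2π·1180 = 7414 rad/s.
Step 2 — Component impedances:
  R: Z = R = 1760 Ω
  C: Z = 1/(jωC) = -j/(ω·C) = 0 - j2.87 Ω
Step 3 — Series combination: Z_total = R + C = 1760 - j2.87 Ω = 1760∠-0.1° Ω.
Step 4 — Source phasor: V = 14.5∠100.8° V = -2.717 + j14.24 V.
Step 5 — Ohm's law: I = V / Z_total = (-2.717 + j14.24) / (1760 - j2.87) = -0.001557 + j0.00809 A.
Step 6 — Convert to polar: |I| = 0.008239 A, ∠I = 100.9°.

I = 0.008239∠100.9° A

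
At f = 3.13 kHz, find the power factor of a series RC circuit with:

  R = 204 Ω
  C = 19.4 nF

Step 1 — Angular frequency: ω = 2π·f = 2π·3130 = 1.967e+04 rad/s.
Step 2 — Component impedances:
  R: Z = R = 204 Ω
  C: Z = 1/(jωC) = -j/(ω·C) = 0 - j2621 Ω
Step 3 — Series combination: Z_total = R + C = 204 - j2621 Ω = 2629∠-85.5° Ω.
Step 4 — Power factor: PF = cos(φ) = Re(Z)/|Z| = 204/2629 = 0.0776.
Step 5 — Type: Im(Z) = -2621 ⇒ leading (phase φ = -85.5°).

PF = 0.0776 (leading, φ = -85.5°)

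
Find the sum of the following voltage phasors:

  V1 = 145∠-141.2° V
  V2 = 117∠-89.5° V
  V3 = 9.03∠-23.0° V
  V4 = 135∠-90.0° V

Step 1 — Convert each phasor to rectangular form:
  V1 = 145·(cos(-141.2°) + j·sin(-141.2°)) = -113 - j90.86 V
  V2 = 117·(cos(-89.5°) + j·sin(-89.5°)) = 1.021 - j117 V
  V3 = 9.03·(cos(-23.0°) + j·sin(-23.0°)) = 8.312 - j3.528 V
  V4 = 135·(cos(-90.0°) + j·sin(-90.0°)) = 0 - j135 V
Step 2 — Sum components: V_total = -103.7 - j346.4 V.
Step 3 — Convert to polar: |V_total| = 361.6 V, ∠V_total = -106.7°.

V_total = 361.6∠-106.7° V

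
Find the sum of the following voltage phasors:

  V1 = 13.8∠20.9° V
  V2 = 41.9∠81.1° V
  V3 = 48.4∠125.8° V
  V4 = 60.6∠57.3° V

Step 1 — Convert each phasor to rectangular form:
  V1 = 13.8·(cos(20.9°) + j·sin(20.9°)) = 12.89 + j4.923 V
  V2 = 41.9·(cos(81.1°) + j·sin(81.1°)) = 6.482 + j41.4 V
  V3 = 48.4·(cos(125.8°) + j·sin(125.8°)) = -28.31 + j39.26 V
  V4 = 60.6·(cos(57.3°) + j·sin(57.3°)) = 32.74 + j51 V
Step 2 — Sum components: V_total = 23.8 + j136.6 V.
Step 3 — Convert to polar: |V_total| = 138.6 V, ∠V_total = 80.1°.

V_total = 138.6∠80.1° V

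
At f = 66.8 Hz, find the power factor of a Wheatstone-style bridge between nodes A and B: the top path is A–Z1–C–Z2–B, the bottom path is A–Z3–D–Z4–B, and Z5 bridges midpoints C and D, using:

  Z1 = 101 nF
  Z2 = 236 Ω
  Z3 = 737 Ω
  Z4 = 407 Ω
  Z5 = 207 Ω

Step 1 — Angular frequency: ω = 2π·f = 2π·66.8 = 419.7 rad/s.
Step 2 — Component impedances:
  Z1: Z = 1/(jωC) = -j/(ω·C) = 0 - j2.359e+04 Ω
  Z2: Z = R = 236 Ω
  Z3: Z = R = 737 Ω
  Z4: Z = R = 407 Ω
  Z5: Z = R = 207 Ω
Step 3 — Bridge requires nodal analysis (the Z5 bridge couples midpoints C and D, so the two paths cannot be reduced to a simple series/parallel combination). Setting node B to ground and injecting 1 A at node A, the 3-node admittance system at A, C, D solves to V_A = Z_AB = 948 - j29.59 Ω = 948.5∠-1.8° Ω.
Step 4 — Power factor: PF = cos(φ) = Re(Z)/|Z| = 948/948.5 = 0.9995.
Step 5 — Type: Im(Z) = -29.59 ⇒ leading (phase φ = -1.8°).

PF = 0.9995 (leading, φ = -1.8°)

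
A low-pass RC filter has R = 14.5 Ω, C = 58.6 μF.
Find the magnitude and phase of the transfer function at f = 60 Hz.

Step 1 — Angular frequency: ω = 2π·60 = 377 rad/s.
Step 2 — Transfer function: H(jω) = 1/(1 + jωRC).
Step 3 — Denominator: 1 + jωRC = 1 + j·377·14.5·5.86e-05 = 1 + j0.3203.
Step 4 — H = 0.9069 - j0.2905.
Step 5 — Magnitude: |H| = 0.9523 (-0.4 dB); phase: φ = -17.8°.

|H| = 0.9523 (-0.4 dB), φ = -17.8°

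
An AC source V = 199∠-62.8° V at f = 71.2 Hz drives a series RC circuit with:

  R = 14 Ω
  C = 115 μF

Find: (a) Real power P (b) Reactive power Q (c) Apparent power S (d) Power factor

Step 1 — Angular frequency: ω = 2π·f = 2π·71.2 = 447.4 rad/s.
Step 2 — Component impedances:
  R: Z = R = 14 Ω
  C: Z = 1/(jωC) = -j/(ω·C) = 0 - j19.44 Ω
Step 3 — Series combination: Z_total = R + C = 14 - j19.44 Ω = 23.95∠-54.2° Ω.
Step 4 — Source phasor: V = 199∠-62.8° V = 90.96 - j177 V.
Step 5 — Current: I = V / Z = 8.215 - j1.237 A = 8.307∠-8.6° A.
Step 6 — Complex power: S = V·I* = 966.2 - j1341 VA.
Step 7 — Real power: P = Re(S) = 966.2 W.
Step 8 — Reactive power: Q = Im(S) = -1341 VAR.
Step 9 — Apparent power: |S| = 1653 VA.
Step 10 — Power factor: PF = P/|S| = 0.5844 (leading).

(a) P = 966.2 W  (b) Q = -1341 VAR  (c) S = 1653 VA  (d) PF = 0.5844 (leading)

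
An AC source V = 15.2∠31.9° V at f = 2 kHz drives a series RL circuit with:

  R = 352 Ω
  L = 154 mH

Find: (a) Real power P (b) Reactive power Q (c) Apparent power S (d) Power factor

Step 1 — Angular frequency: ω = 2π·f = 2π·2000 = 1.257e+04 rad/s.
Step 2 — Component impedances:
  R: Z = R = 352 Ω
  L: Z = jωL = j·1.257e+04·0.154 = 0 + j1935 Ω
Step 3 — Series combination: Z_total = R + L = 352 + j1935 Ω = 1967∠79.7° Ω.
Step 4 — Source phasor: V = 15.2∠31.9° V = 12.9 + j8.032 V.
Step 5 — Current: I = V / Z = 0.005192 - j0.005724 A = 0.007728∠-47.8° A.
Step 6 — Complex power: S = V·I* = 0.02102 + j0.1156 VA.
Step 7 — Real power: P = Re(S) = 0.02102 W.
Step 8 — Reactive power: Q = Im(S) = 0.1156 VAR.
Step 9 — Apparent power: |S| = 0.1175 VA.
Step 10 — Power factor: PF = P/|S| = 0.179 (lagging).

(a) P = 0.02102 W  (b) Q = 0.1156 VAR  (c) S = 0.1175 VA  (d) PF = 0.179 (lagging)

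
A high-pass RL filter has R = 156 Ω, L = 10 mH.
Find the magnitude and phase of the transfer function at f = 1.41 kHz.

Step 1 — Angular frequency: ω = 2π·1410 = 8859 rad/s.
Step 2 — Transfer function: H(jω) = jωL/(R + jωL).
Step 3 — Numerator jωL = j·88.59; denominator R + jωL = 156 + j88.59.
Step 4 — H = 0.2439 + j0.4294.
Step 5 — Magnitude: |H| = 0.4938 (-6.1 dB); phase: φ = 60.4°.

|H| = 0.4938 (-6.1 dB), φ = 60.4°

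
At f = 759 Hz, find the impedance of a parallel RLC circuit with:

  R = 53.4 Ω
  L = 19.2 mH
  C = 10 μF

Step 1 — Angular frequency: ω = 2π·f = 2π·759 = 4769 rad/s.
Step 2 — Component impedances:
  R: Z = R = 53.4 Ω
  L: Z = jωL = j·4769·0.0192 = 0 + j91.56 Ω
  C: Z = 1/(jωC) = -j/(ω·C) = 0 - j20.97 Ω
Step 3 — Parallel combination: 1/Z_total = 1/R + 1/L + 1/C; Z_total = 11 - j21.6 Ω = 24.24∠-63.0° Ω.

Z = 11 - j21.6 Ω = 24.24∠-63.0° Ω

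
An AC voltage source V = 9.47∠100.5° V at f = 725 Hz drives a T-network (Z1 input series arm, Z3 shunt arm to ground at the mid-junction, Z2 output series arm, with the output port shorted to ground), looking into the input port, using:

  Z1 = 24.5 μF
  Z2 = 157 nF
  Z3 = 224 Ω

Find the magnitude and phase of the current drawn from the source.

Step 1 — Angular frequency: ω = 2π·f = 2π·725 = 4555 rad/s.
Step 2 — Component impedances:
  Z1: Z = 1/(jωC) = -j/(ω·C) = 0 - j8.96 Ω
  Z2: Z = 1/(jωC) = -j/(ω·C) = 0 - j1398 Ω
  Z3: Z = R = 224 Ω
Step 3 — With the output port shorted to ground, the output series arm Z2 runs from the junction to ground; the shunt arm Z3 also runs from the junction to ground. They appear in parallel: Z3 || Z2 = 218.4 - j34.99 Ω.
Step 4 — Series with input arm Z1: Z_in = Z1 + (Z3 || Z2) = 218.4 - j43.95 Ω = 222.8∠-11.4° Ω.
Step 5 — Source phasor: V = 9.47∠100.5° V = -1.726 + j9.311 V.
Step 6 — Ohm's law: I = V / Z_total = (-1.726 + j9.311) / (218.4 - j43.95) = -0.01584 + j0.03945 A.
Step 7 — Convert to polar: |I| = 0.04251 A, ∠I = 111.9°.

I = 0.04251∠111.9° A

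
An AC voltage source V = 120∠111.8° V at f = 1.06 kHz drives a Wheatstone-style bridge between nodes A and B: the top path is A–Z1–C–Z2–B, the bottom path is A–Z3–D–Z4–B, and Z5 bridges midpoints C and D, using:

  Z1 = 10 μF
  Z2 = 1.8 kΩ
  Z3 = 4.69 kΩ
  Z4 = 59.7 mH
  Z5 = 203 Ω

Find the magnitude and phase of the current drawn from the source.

Step 1 — Angular frequency: ω = 2π·f = 2π·1060 = 6660 rad/s.
Step 2 — Component impedances:
  Z1: Z = 1/(jωC) = -j/(ω·C) = 0 - j15.01 Ω
  Z2: Z = R = 1800 Ω
  Z3: Z = R = 4690 Ω
  Z4: Z = jωL = j·6660·0.0597 = 0 + j397.6 Ω
  Z5: Z = R = 203 Ω
Step 3 — Bridge requires nodal analysis (the Z5 bridge couples midpoints C and D, so the two paths cannot be reduced to a simple series/parallel combination). Setting node B to ground and injecting 1 A at node A, the 3-node admittance system at A, C, D solves to V_A = Z_AB = 237.9 + j297.5 Ω = 380.9∠51.3° Ω.
Step 4 — Source phasor: V = 120∠111.8° V = -44.56 + j111.4 V.
Step 5 — Ohm's law: I = V / Z_total = (-44.56 + j111.4) / (237.9 + j297.5) = 0.1553 + j0.274 A.
Step 6 — Convert to polar: |I| = 0.315 A, ∠I = 60.5°.

I = 0.315∠60.5° A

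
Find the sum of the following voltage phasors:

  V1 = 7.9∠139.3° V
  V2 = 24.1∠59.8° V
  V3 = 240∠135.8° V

Step 1 — Convert each phasor to rectangular form:
  V1 = 7.9·(cos(139.3°) + j·sin(139.3°)) = -5.989 + j5.152 V
  V2 = 24.1·(cos(59.8°) + j·sin(59.8°)) = 12.12 + j20.83 V
  V3 = 240·(cos(135.8°) + j·sin(135.8°)) = -172.1 + j167.3 V
Step 2 — Sum components: V_total = -165.9 + j193.3 V.
Step 3 — Convert to polar: |V_total| = 254.7 V, ∠V_total = 130.6°.

V_total = 254.7∠130.6° V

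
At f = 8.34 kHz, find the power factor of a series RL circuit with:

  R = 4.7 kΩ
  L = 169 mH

Step 1 — Angular frequency: ω = 2π·f = 2π·8340 = 5.24e+04 rad/s.
Step 2 — Component impedances:
  R: Z = R = 4700 Ω
  L: Z = jωL = j·5.24e+04·0.169 = 0 + j8856 Ω
Step 3 — Series combination: Z_total = R + L = 4700 + j8856 Ω = 1.003e+04∠62.0° Ω.
Step 4 — Power factor: PF = cos(φ) = Re(Z)/|Z| = 4700/10026 = 0.4688.
Step 5 — Type: Im(Z) = 8856 ⇒ lagging (phase φ = 62.0°).

PF = 0.4688 (lagging, φ = 62.0°)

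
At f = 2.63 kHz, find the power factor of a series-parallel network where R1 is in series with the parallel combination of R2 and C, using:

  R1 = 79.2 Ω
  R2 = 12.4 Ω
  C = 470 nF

Step 1 — Angular frequency: ω = 2π·f = 2π·2630 = 1.652e+04 rad/s.
Step 2 — Component impedances:
  R1: Z = R = 79.2 Ω
  R2: Z = R = 12.4 Ω
  C: Z = 1/(jωC) = -j/(ω·C) = 0 - j128.8 Ω
Step 3 — Parallel branch: R2 || C = 1/(1/R2 + 1/C) = 12.29 - j1.183 Ω.
Step 4 — Series with R1: Z_total = R1 + (R2 || C) = 91.49 - j1.183 Ω = 91.49∠-0.7° Ω.
Step 5 — Power factor: PF = cos(φ) = Re(Z)/|Z| = 91.486/91.494 = 0.9999.
Step 6 — Type: Im(Z) = -1.183 ⇒ leading (phase φ = -0.7°).

PF = 0.9999 (leading, φ = -0.7°)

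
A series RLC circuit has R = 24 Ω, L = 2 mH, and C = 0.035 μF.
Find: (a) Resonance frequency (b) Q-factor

Step 1 — Resonance condition Im(Z)=0 gives ω₀ = 1/√(LC).
Step 2 — ω₀ = 1/√(0.002·3.5e-08) = 1.195e+05 rad/s.
Step 3 — f₀ = ω₀/(2π) = 1.902e+04 Hz.
Step 4 — Series Q: Q = ω₀L/R = 1.195e+05·0.002/24 = 9.96.

(a) f₀ = 1.902e+04 Hz  (b) Q = 9.96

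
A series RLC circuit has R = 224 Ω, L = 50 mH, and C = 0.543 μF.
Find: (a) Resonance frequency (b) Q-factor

Step 1 — Resonance condition Im(Z)=0 gives ω₀ = 1/√(LC).
Step 2 — ω₀ = 1/√(0.05·5.43e-07) = 6069 rad/s.
Step 3 — f₀ = ω₀/(2π) = 965.9 Hz.
Step 4 — Series Q: Q = ω₀L/R = 6069·0.05/224 = 1.355.

(a) f₀ = 965.9 Hz  (b) Q = 1.355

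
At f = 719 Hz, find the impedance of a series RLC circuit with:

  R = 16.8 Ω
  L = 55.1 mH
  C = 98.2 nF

Step 1 — Angular frequency: ω = 2π·f = 2π·719 = 4518 rad/s.
Step 2 — Component impedances:
  R: Z = R = 16.8 Ω
  L: Z = jωL = j·4518·0.0551 = 0 + j248.9 Ω
  C: Z = 1/(jωC) = -j/(ω·C) = 0 - j2254 Ω
Step 3 — Series combination: Z_total = R + L + C = 16.8 - j2005 Ω = 2005∠-89.5° Ω.

Z = 16.8 - j2005 Ω = 2005∠-89.5° Ω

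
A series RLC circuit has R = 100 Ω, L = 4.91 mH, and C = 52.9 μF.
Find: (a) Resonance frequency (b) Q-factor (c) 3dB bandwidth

Step 1 — Resonance: ω₀ = 1/√(LC) = 1/√(0.00491·5.29e-05) = 1962 rad/s.
Step 2 — f₀ = ω₀/(2π) = 312.3 Hz.
Step 3 — Series Q: Q = ω₀L/R = 1962·0.00491/100 = 0.09634.
Step 4 — Bandwidth: Δω = ω₀/Q = 2.037e+04 rad/s; BW = Δω/(2π) = 3241 Hz.

(a) f₀ = 312.3 Hz  (b) Q = 0.09634  (c) BW = 3241 Hz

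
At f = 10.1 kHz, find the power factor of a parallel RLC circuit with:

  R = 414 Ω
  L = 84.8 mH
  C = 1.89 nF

Step 1 — Angular frequency: ω = 2π·f = 2π·1.01e+04 = 6.346e+04 rad/s.
Step 2 — Component impedances:
  R: Z = R = 414 Ω
  L: Z = jωL = j·6.346e+04·0.0848 = 0 + j5381 Ω
  C: Z = 1/(jωC) = -j/(ω·C) = 0 - j8338 Ω
Step 3 — Parallel combination: 1/Z_total = 1/R + 1/L + 1/C; Z_total = 413.7 + j11.28 Ω = 413.8∠1.6° Ω.
Step 4 — Power factor: PF = cos(φ) = Re(Z)/|Z| = 413.69/413.85 = 0.9996.
Step 5 — Type: Im(Z) = 11.28 ⇒ lagging (phase φ = 1.6°).

PF = 0.9996 (lagging, φ = 1.6°)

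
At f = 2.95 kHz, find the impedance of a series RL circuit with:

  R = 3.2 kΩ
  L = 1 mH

Step 1 — Angular frequency: ω = 2π·f = 2π·2950 = 1.854e+04 rad/s.
Step 2 — Component impedances:
  R: Z = R = 3200 Ω
  L: Z = jωL = j·1.854e+04·0.001 = 0 + j18.54 Ω
Step 3 — Series combination: Z_total = R + L = 3200 + j18.54 Ω = 3200∠0.3° Ω.

Z = 3200 + j18.54 Ω = 3200∠0.3° Ω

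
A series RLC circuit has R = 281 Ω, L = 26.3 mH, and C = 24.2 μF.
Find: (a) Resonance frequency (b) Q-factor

Step 1 — Resonance condition Im(Z)=0 gives ω₀ = 1/√(LC).
Step 2 — ω₀ = 1/√(0.0263·2.42e-05) = 1253 rad/s.
Step 3 — f₀ = ω₀/(2π) = 199.5 Hz.
Step 4 — Series Q: Q = ω₀L/R = 1253·0.0263/281 = 0.1173.

(a) f₀ = 199.5 Hz  (b) Q = 0.1173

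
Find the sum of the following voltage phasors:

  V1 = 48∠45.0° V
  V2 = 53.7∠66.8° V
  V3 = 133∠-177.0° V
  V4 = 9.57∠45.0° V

Step 1 — Convert each phasor to rectangular form:
  V1 = 48·(cos(45.0°) + j·sin(45.0°)) = 33.94 + j33.94 V
  V2 = 53.7·(cos(66.8°) + j·sin(66.8°)) = 21.15 + j49.36 V
  V3 = 133·(cos(-177.0°) + j·sin(-177.0°)) = -132.8 - j6.961 V
  V4 = 9.57·(cos(45.0°) + j·sin(45.0°)) = 6.767 + j6.767 V
Step 2 — Sum components: V_total = -70.95 + j83.11 V.
Step 3 — Convert to polar: |V_total| = 109.3 V, ∠V_total = 130.5°.

V_total = 109.3∠130.5° V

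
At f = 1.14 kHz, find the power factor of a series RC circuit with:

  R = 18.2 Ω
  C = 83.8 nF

Step 1 — Angular frequency: ω = 2π·f = 2π·1140 = 7163 rad/s.
Step 2 — Component impedances:
  R: Z = R = 18.2 Ω
  C: Z = 1/(jωC) = -j/(ω·C) = 0 - j1666 Ω
Step 3 — Series combination: Z_total = R + C = 18.2 - j1666 Ω = 1666∠-89.4° Ω.
Step 4 — Power factor: PF = cos(φ) = Re(Z)/|Z| = 18.2/1666 = 0.01092.
Step 5 — Type: Im(Z) = -1666 ⇒ leading (phase φ = -89.4°).

PF = 0.01092 (leading, φ = -89.4°)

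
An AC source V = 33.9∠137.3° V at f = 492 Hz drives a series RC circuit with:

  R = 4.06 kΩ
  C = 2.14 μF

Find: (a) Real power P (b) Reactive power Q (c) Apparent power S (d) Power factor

Step 1 — Angular frequency: ω = 2π·f = 2π·492 = 3091 rad/s.
Step 2 — Component impedances:
  R: Z = R = 4060 Ω
  C: Z = 1/(jωC) = -j/(ω·C) = 0 - j151.2 Ω
Step 3 — Series combination: Z_total = R + C = 4060 - j151.2 Ω = 4063∠-2.1° Ω.
Step 4 — Source phasor: V = 33.9∠137.3° V = -24.91 + j22.99 V.
Step 5 — Current: I = V / Z = -0.006338 + j0.005426 A = 0.008344∠139.4° A.
Step 6 — Complex power: S = V·I* = 0.2827 - j0.01052 VA.
Step 7 — Real power: P = Re(S) = 0.2827 W.
Step 8 — Reactive power: Q = Im(S) = -0.01052 VAR.
Step 9 — Apparent power: |S| = 0.2829 VA.
Step 10 — Power factor: PF = P/|S| = 0.9993 (leading).

(a) P = 0.2827 W  (b) Q = -0.01052 VAR  (c) S = 0.2829 VA  (d) PF = 0.9993 (leading)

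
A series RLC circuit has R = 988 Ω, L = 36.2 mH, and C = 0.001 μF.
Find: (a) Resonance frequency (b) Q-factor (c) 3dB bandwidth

Step 1 — Resonance: ω₀ = 1/√(LC) = 1/√(0.0362·1e-09) = 1.662e+05 rad/s.
Step 2 — f₀ = ω₀/(2π) = 2.645e+04 Hz.
Step 3 — Series Q: Q = ω₀L/R = 1.662e+05·0.0362/988 = 6.09.
Step 4 — Bandwidth: Δω = ω₀/Q = 2.729e+04 rad/s; BW = Δω/(2π) = 4344 Hz.

(a) f₀ = 2.645e+04 Hz  (b) Q = 6.09  (c) BW = 4344 Hz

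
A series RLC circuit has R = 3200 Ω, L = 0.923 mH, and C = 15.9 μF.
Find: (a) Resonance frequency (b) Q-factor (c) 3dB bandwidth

Step 1 — Resonance: ω₀ = 1/√(LC) = 1/√(0.000923·1.59e-05) = 8255 rad/s.
Step 2 — f₀ = ω₀/(2π) = 1314 Hz.
Step 3 — Series Q: Q = ω₀L/R = 8255·0.000923/3200 = 0.002381.
Step 4 — Bandwidth: Δω = ω₀/Q = 3.467e+06 rad/s; BW = Δω/(2π) = 5.518e+05 Hz.

(a) f₀ = 1314 Hz  (b) Q = 0.002381  (c) BW = 5.518e+05 Hz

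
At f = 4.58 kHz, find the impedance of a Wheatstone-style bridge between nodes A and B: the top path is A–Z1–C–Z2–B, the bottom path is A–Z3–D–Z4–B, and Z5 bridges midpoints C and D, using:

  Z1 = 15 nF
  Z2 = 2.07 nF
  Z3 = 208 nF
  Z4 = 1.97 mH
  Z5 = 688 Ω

Step 1 — Angular frequency: ω = 2π·f = 2π·4580 = 2.878e+04 rad/s.
Step 2 — Component impedances:
  Z1: Z = 1/(jωC) = -j/(ω·C) = 0 - j2317 Ω
  Z2: Z = 1/(jωC) = -j/(ω·C) = 0 - j1.679e+04 Ω
  Z3: Z = 1/(jωC) = -j/(ω·C) = 0 - j167.1 Ω
  Z4: Z = jωL = j·2.878e+04·0.00197 = 0 + j56.69 Ω
  Z5: Z = R = 688 Ω
Step 3 — Bridge requires nodal analysis (the Z5 bridge couples midpoints C and D, so the two paths cannot be reduced to a simple series/parallel combination). Setting node B to ground and injecting 1 A at node A, the 3-node admittance system at A, C, D solves to V_A = Z_AB = 3.119 - j99.94 Ω = 99.99∠-88.2° Ω.

Z = 3.119 - j99.94 Ω = 99.99∠-88.2° Ω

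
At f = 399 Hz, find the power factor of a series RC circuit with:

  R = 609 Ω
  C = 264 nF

Step 1 — Angular frequency: ω = 2π·f = 2π·399 = 2507 rad/s.
Step 2 — Component impedances:
  R: Z = R = 609 Ω
  C: Z = 1/(jωC) = -j/(ω·C) = 0 - j1511 Ω
Step 3 — Series combination: Z_total = R + C = 609 - j1511 Ω = 1629∠-68.0° Ω.
Step 4 — Power factor: PF = cos(φ) = Re(Z)/|Z| = 609/1629 = 0.3738.
Step 5 — Type: Im(Z) = -1511 ⇒ leading (phase φ = -68.0°).

PF = 0.3738 (leading, φ = -68.0°)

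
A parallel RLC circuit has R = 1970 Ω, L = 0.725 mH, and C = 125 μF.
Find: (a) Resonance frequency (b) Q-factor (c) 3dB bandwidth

Step 1 — Resonance: ω₀ = 1/√(LC) = 1/√(0.000725·0.000125) = 3322 rad/s.
Step 2 — f₀ = ω₀/(2π) = 528.7 Hz.
Step 3 — Parallel Q: Q = R/(ω₀L) = 1970/(3322·0.000725) = 818.
Step 4 — Bandwidth: Δω = ω₀/Q = 4.061 rad/s; BW = Δω/(2π) = 0.6463 Hz.

(a) f₀ = 528.7 Hz  (b) Q = 818  (c) BW = 0.6463 Hz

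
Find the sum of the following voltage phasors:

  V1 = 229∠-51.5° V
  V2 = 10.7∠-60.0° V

Step 1 — Convert each phasor to rectangular form:
  V1 = 229·(cos(-51.5°) + j·sin(-51.5°)) = 142.6 - j179.2 V
  V2 = 10.7·(cos(-60.0°) + j·sin(-60.0°)) = 5.35 - j9.266 V
Step 2 — Sum components: V_total = 147.9 - j188.5 V.
Step 3 — Convert to polar: |V_total| = 239.6 V, ∠V_total = -51.9°.

V_total = 239.6∠-51.9° V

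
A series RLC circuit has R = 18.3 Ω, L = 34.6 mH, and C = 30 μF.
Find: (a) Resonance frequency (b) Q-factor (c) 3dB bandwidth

Step 1 — Resonance condition Im(Z)=0 gives ω₀ = 1/√(LC).
Step 2 — ω₀ = 1/√(0.0346·3e-05) = 981.5 rad/s.
Step 3 — f₀ = ω₀/(2π) = 156.2 Hz.
Step 4 — Series Q: Q = ω₀L/R = 981.5·0.0346/18.3 = 1.856.
Step 5 — 3dB bandwidth: Δω = ω₀/Q = 528.9 rad/s; BW = Δω/(2π) = 84.18 Hz.

(a) f₀ = 156.2 Hz  (b) Q = 1.856  (c) BW = 84.18 Hz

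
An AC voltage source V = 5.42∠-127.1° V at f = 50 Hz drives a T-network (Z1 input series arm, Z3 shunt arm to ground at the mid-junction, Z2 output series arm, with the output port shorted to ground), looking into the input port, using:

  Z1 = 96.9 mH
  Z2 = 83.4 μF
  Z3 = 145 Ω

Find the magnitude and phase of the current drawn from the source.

Step 1 — Angular frequency: ω = 2π·f = 2π·50 = 314.2 rad/s.
Step 2 — Component impedances:
  Z1: Z = jωL = j·314.2·0.0969 = 0 + j30.44 Ω
  Z2: Z = 1/(jωC) = -j/(ω·C) = 0 - j38.17 Ω
  Z3: Z = R = 145 Ω
Step 3 — With the output port shorted to ground, the output series arm Z2 runs from the junction to ground; the shunt arm Z3 also runs from the junction to ground. They appear in parallel: Z3 || Z2 = 9.395 - j35.69 Ω.
Step 4 — Series with input arm Z1: Z_in = Z1 + (Z3 || Z2) = 9.395 - j5.252 Ω = 10.76∠-29.2° Ω.
Step 5 — Source phasor: V = 5.42∠-127.1° V = -3.269 - j4.323 V.
Step 6 — Ohm's law: I = V / Z_total = (-3.269 - j4.323) / (9.395 - j5.252) = -0.06918 - j0.4988 A.
Step 7 — Convert to polar: |I| = 0.5036 A, ∠I = -97.9°.

I = 0.5036∠-97.9° A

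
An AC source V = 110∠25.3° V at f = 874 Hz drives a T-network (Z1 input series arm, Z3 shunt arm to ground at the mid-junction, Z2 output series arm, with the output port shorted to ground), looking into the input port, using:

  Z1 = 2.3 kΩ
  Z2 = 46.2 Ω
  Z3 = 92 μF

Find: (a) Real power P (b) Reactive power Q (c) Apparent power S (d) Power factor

Step 1 — Angular frequency: ω = 2π·f = 2π·874 = 5492 rad/s.
Step 2 — Component impedances:
  Z1: Z = R = 2300 Ω
  Z2: Z = R = 46.2 Ω
  Z3: Z = 1/(jωC) = -j/(ω·C) = 0 - j1.979 Ω
Step 3 — With the output port shorted to ground, the output series arm Z2 runs from the junction to ground; the shunt arm Z3 also runs from the junction to ground. They appear in parallel: Z3 || Z2 = 0.08465 - j1.976 Ω.
Step 4 — Series with input arm Z1: Z_in = Z1 + (Z3 || Z2) = 2300 - j1.976 Ω = 2300∠-0.0° Ω.
Step 5 — Source phasor: V = 110∠25.3° V = 99.45 + j47.01 V.
Step 6 — Current: I = V / Z = 0.04322 + j0.02048 A = 0.04782∠25.3° A.
Step 7 — Complex power: S = V·I* = 5.261 - j0.004519 VA.
Step 8 — Real power: P = Re(S) = 5.261 W.
Step 9 — Reactive power: Q = Im(S) = -0.004519 VAR.
Step 10 — Apparent power: |S| = 5.261 VA.
Step 11 — Power factor: PF = P/|S| = 1 (leading).

(a) P = 5.261 W  (b) Q = -0.004519 VAR  (c) S = 5.261 VA  (d) PF = 1 (leading)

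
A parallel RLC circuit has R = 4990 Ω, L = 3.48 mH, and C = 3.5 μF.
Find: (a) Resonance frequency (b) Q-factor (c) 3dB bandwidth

Step 1 — Resonance: ω₀ = 1/√(LC) = 1/√(0.00348·3.5e-06) = 9061 rad/s.
Step 2 — f₀ = ω₀/(2π) = 1442 Hz.
Step 3 — Parallel Q: Q = R/(ω₀L) = 4990/(9061·0.00348) = 158.3.
Step 4 — Bandwidth: Δω = ω₀/Q = 57.26 rad/s; BW = Δω/(2π) = 9.113 Hz.

(a) f₀ = 1442 Hz  (b) Q = 158.3  (c) BW = 9.113 Hz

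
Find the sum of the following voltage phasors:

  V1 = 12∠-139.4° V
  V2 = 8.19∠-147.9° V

Step 1 — Convert each phasor to rectangular form:
  V1 = 12·(cos(-139.4°) + j·sin(-139.4°)) = -9.111 - j7.809 V
  V2 = 8.19·(cos(-147.9°) + j·sin(-147.9°)) = -6.938 - j4.352 V
Step 2 — Sum components: V_total = -16.05 - j12.16 V.
Step 3 — Convert to polar: |V_total| = 20.14 V, ∠V_total = -142.8°.

V_total = 20.14∠-142.8° V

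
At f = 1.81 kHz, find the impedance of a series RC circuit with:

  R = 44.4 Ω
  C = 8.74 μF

Step 1 — Angular frequency: ω = 2π·f = 2π·1810 = 1.137e+04 rad/s.
Step 2 — Component impedances:
  R: Z = R = 44.4 Ω
  C: Z = 1/(jωC) = -j/(ω·C) = 0 - j10.06 Ω
Step 3 — Series combination: Z_total = R + C = 44.4 - j10.06 Ω = 45.53∠-12.8° Ω.

Z = 44.4 - j10.06 Ω = 45.53∠-12.8° Ω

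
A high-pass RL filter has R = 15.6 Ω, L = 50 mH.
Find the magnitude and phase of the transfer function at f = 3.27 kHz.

Step 1 — Angular frequency: ω = 2π·3270 = 2.055e+04 rad/s.
Step 2 — Transfer function: H(jω) = jωL/(R + jωL).
Step 3 — Numerator jωL = j·1027; denominator R + jωL = 15.6 + j1027.
Step 4 — H = 0.9998 + j0.01518.
Step 5 — Magnitude: |H| = 0.9999 (-0.0 dB); phase: φ = 0.9°.

|H| = 0.9999 (-0.0 dB), φ = 0.9°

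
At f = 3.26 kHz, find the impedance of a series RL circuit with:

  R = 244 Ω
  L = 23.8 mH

Step 1 — Angular frequency: ω = 2π·f = 2π·3260 = 2.048e+04 rad/s.
Step 2 — Component impedances:
  R: Z = R = 244 Ω
  L: Z = jωL = j·2.048e+04·0.0238 = 0 + j487.5 Ω
Step 3 — Series combination: Z_total = R + L = 244 + j487.5 Ω = 545.2∠63.4° Ω.

Z = 244 + j487.5 Ω = 545.2∠63.4° Ω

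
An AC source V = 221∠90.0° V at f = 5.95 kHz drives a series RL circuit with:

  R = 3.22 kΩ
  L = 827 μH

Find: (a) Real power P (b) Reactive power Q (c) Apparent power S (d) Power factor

Step 1 — Angular frequency: ω = 2π·f = 2π·5950 = 3.738e+04 rad/s.
Step 2 — Component impedances:
  R: Z = R = 3220 Ω
  L: Z = jωL = j·3.738e+04·0.000827 = 0 + j30.92 Ω
Step 3 — Series combination: Z_total = R + L = 3220 + j30.92 Ω = 3220∠0.6° Ω.
Step 4 — Source phasor: V = 221∠90.0° V = 0 + j221 V.
Step 5 — Current: I = V / Z = 0.0006589 + j0.06863 A = 0.06863∠89.4° A.
Step 6 — Complex power: S = V·I* = 15.17 + j0.1456 VA.
Step 7 — Real power: P = Re(S) = 15.17 W.
Step 8 — Reactive power: Q = Im(S) = 0.1456 VAR.
Step 9 — Apparent power: |S| = 15.17 VA.
Step 10 — Power factor: PF = P/|S| = 1 (lagging).

(a) P = 15.17 W  (b) Q = 0.1456 VAR  (c) S = 15.17 VA  (d) PF = 1 (lagging)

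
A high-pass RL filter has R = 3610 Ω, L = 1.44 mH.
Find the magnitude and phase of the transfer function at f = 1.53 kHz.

Step 1 — Angular frequency: ω = 2π·1530 = 9613 rad/s.
Step 2 — Transfer function: H(jω) = jωL/(R + jωL).
Step 3 — Numerator jωL = j·13.84; denominator R + jωL = 3610 + j13.84.
Step 4 — H = 1.47e-05 + j0.003835.
Step 5 — Magnitude: |H| = 0.003835 (-48.3 dB); phase: φ = 89.8°.

|H| = 0.003835 (-48.3 dB), φ = 89.8°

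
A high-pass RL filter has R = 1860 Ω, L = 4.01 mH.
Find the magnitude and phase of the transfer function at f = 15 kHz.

Step 1 — Angular frequency: ω = 2π·1.5e+04 = 9.425e+04 rad/s.
Step 2 — Transfer function: H(jω) = jωL/(R + jωL).
Step 3 — Numerator jωL = j·377.9; denominator R + jωL = 1860 + j377.9.
Step 4 — H = 0.03965 + j0.1951.
Step 5 — Magnitude: |H| = 0.1991 (-14.0 dB); phase: φ = 78.5°.

|H| = 0.1991 (-14.0 dB), φ = 78.5°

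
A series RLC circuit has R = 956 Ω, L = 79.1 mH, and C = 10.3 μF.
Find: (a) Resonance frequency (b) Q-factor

Step 1 — Resonance condition Im(Z)=0 gives ω₀ = 1/√(LC).
Step 2 — ω₀ = 1/√(0.0791·1.03e-05) = 1108 rad/s.
Step 3 — f₀ = ω₀/(2π) = 176.3 Hz.
Step 4 — Series Q: Q = ω₀L/R = 1108·0.0791/956 = 0.09167.

(a) f₀ = 176.3 Hz  (b) Q = 0.09167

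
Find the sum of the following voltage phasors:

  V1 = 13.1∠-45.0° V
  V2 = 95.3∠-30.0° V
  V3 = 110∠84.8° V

Step 1 — Convert each phasor to rectangular form:
  V1 = 13.1·(cos(-45.0°) + j·sin(-45.0°)) = 9.263 - j9.263 V
  V2 = 95.3·(cos(-30.0°) + j·sin(-30.0°)) = 82.53 - j47.65 V
  V3 = 110·(cos(84.8°) + j·sin(84.8°)) = 9.97 + j109.5 V
Step 2 — Sum components: V_total = 101.8 + j52.63 V.
Step 3 — Convert to polar: |V_total| = 114.6 V, ∠V_total = 27.3°.

V_total = 114.6∠27.3° V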